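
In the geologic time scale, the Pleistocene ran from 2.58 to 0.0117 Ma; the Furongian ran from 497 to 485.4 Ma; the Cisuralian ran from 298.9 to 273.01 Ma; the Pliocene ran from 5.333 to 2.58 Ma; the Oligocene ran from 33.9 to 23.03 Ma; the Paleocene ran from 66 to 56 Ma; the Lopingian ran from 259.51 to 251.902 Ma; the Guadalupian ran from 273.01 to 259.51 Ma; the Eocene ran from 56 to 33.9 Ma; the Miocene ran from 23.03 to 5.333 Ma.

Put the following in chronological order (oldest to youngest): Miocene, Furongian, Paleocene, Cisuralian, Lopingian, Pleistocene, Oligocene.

Furongian → Cisuralian → Lopingian → Paleocene → Oligocene → Miocene → Pleistocene

The oldest of these is Furongian (starts 497 Ma) and the youngest is Pleistocene (ends 0.0117 Ma).
In between, by decreasing start age: Cisuralian (298.9), Lopingian (259.51), Paleocene (66), Oligocene (33.9), Miocene (23.03).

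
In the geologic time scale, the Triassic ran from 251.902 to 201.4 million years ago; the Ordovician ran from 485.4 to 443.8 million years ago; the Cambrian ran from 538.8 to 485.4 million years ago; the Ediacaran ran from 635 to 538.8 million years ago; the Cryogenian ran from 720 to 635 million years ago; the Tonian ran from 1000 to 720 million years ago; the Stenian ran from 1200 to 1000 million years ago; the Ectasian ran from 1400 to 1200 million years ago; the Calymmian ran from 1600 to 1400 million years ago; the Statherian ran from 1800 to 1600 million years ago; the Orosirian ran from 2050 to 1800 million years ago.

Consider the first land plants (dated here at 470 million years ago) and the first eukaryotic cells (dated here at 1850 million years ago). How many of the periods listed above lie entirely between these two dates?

8

1850 Ma sits inside the Orosirian (2050–1800) and 470 Ma inside the Ordovician (485.4–443.8); neither of those is wholly between the two dates.
The listed periods lying completely between them are Statherian, Calymmian, Ectasian, Stenian, Tonian, Cryogenian, Ediacaran, Cambrian — 8 in all.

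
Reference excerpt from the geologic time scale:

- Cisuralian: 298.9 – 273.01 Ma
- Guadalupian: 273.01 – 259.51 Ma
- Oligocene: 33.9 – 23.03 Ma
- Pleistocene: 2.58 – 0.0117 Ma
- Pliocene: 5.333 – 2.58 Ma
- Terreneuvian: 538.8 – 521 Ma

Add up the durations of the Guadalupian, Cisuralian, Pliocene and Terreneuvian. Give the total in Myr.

59.943 million years

Each duration: Guadalupian = 13.5; Cisuralian = 25.89; Pliocene = 2.753; Terreneuvian = 17.8.
Sum: 13.5 + 25.89 + 2.753 + 17.8 = 59.943 Myr.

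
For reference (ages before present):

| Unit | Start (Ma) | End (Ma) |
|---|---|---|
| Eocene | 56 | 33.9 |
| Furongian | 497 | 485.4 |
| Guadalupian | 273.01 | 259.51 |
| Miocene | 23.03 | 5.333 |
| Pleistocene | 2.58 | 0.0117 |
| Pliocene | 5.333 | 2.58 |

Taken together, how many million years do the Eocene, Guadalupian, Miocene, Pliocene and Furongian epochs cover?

Duration is start − end for each: (56 − 33.9) + (273.01 − 259.51) + (23.03 − 5.333) + (5.333 − 2.58) + (497 − 485.4).
That is 22.1 + 13.5 + 17.697 + 2.753 + 11.6, which totals 67.65 million years.

67.65 million years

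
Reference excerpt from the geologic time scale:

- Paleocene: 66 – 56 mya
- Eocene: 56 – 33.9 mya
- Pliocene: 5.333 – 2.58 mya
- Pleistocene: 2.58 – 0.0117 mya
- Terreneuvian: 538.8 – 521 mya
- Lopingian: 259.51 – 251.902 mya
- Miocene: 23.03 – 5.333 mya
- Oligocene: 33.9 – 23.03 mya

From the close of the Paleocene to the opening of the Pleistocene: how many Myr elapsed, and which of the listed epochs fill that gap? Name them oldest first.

53.42 million years; Eocene, Oligocene, Miocene, Pliocene

The Paleocene closes at 56 Ma and the Pleistocene opens at 2.58 Ma, so the interval is 56 − 2.58 = 53.42 Myr.
An epoch fits inside if it starts at or after 56 Ma and ends at or before 2.58 Ma; oldest first that gives Eocene, Oligocene, Miocene, Pliocene.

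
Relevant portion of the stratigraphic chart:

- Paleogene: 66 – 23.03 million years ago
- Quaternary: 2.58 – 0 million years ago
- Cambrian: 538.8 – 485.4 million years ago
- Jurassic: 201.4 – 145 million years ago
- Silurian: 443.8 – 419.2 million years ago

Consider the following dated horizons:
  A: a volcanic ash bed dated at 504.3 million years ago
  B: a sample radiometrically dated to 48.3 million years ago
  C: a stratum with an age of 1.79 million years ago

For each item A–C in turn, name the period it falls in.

A — Cambrian; B — Paleogene; C — Quaternary

A: 504.3 Ma lies in 538.8–485.4 Ma, so Cambrian.
B: 48.3 Ma lies in 66–23.03 Ma, so Paleogene.
C: 1.79 Ma lies in 2.58–0 Ma, so Quaternary.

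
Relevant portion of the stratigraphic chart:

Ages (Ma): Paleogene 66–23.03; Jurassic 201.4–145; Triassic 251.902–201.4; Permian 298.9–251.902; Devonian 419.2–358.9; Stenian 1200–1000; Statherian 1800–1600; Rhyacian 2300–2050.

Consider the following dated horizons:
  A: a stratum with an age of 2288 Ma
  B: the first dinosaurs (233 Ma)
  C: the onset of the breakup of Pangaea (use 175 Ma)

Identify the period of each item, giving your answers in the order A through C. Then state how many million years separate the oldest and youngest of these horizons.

A — Rhyacian; B — Triassic; C — Jurassic; span 2113 million years

Match each age against the start–end ranges in the excerpt: A = 2288 Ma → Rhyacian (2300–2050); B = 233 Ma → Triassic (251.902–201.4); C = 175 Ma → Jurassic (201.4–145).
The largest age is 2288 Ma and the smallest is 175 Ma; their difference is 2113 Myr.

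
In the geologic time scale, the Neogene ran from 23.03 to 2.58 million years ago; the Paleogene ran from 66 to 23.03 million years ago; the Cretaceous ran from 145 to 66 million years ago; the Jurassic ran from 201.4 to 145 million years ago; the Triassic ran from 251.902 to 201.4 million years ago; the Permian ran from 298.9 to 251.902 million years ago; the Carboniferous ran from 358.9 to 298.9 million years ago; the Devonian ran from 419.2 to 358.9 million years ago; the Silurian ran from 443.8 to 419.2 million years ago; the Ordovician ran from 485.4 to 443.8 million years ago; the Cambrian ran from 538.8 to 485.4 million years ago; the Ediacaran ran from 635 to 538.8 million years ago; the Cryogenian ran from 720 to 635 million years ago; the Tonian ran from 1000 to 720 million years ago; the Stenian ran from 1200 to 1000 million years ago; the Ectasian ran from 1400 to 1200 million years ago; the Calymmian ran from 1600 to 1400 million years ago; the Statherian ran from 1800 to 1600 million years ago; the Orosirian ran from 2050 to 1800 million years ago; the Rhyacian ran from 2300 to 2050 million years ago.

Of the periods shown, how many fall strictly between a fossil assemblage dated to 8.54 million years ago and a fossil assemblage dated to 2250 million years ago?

The older date is 2250 Ma and the younger is 8.54 Ma.
Periods with start < 2250 and end > 8.54 Ma: Orosirian (2050–1800), Statherian (1800–1600), Calymmian (1600–1400), Ectasian (1400–1200), Stenian (1200–1000), Tonian (1000–720), Cryogenian (720–635), Ediacaran (635–538.8), Cambrian (538.8–485.4), Ordovician (485.4–443.8), Silurian (443.8–419.2), Devonian (419.2–358.9), Carboniferous (358.9–298.9), Permian (298.9–251.902), Triassic (251.902–201.4), Jurassic (201.4–145), Cretaceous (145–66), Paleogene (66–23.03).
That is 18 complete periods.

18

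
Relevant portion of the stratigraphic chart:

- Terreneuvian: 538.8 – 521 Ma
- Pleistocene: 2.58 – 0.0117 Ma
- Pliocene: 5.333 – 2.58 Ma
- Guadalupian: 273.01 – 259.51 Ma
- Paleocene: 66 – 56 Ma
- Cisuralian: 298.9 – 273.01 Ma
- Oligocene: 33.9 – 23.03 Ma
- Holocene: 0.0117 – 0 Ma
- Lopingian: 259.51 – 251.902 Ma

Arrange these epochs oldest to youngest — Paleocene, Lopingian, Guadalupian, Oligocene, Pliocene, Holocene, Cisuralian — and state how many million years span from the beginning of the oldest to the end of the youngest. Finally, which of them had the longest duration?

Start ages (Ma): Cisuralian 298.9, Guadalupian 273.01, Lopingian 259.51, Paleocene 66, Oligocene 33.9, Pliocene 5.333, Holocene 0.0117.
Ordered oldest to youngest: Cisuralian, Guadalupian, Lopingian, Paleocene, Oligocene, Pliocene, Holocene.
Span = 298.9 − 0 = 298.9 Myr.
Durations: Guadalupian 13.5, Holocene 0.0117, Pliocene 2.753, Cisuralian 25.89, Paleocene 10, Lopingian 7.608, Oligocene 10.87 → longest is Cisuralian (25.89 Myr).

Cisuralian → Guadalupian → Lopingian → Paleocene → Oligocene → Pliocene → Holocene; total span 298.9 Myr; longest is Cisuralian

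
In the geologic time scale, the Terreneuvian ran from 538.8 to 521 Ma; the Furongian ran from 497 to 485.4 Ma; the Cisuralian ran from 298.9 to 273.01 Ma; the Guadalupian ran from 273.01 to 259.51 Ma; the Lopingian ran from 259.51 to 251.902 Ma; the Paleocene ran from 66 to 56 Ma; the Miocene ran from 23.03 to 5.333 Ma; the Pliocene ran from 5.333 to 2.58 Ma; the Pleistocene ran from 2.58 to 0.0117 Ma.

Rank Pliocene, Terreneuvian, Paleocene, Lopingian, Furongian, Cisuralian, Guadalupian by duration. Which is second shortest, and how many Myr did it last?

Start − end for each: Pliocene 5.333 − 2.58 = 2.753; Terreneuvian 538.8 − 521 = 17.8; Paleocene 66 − 56 = 10; Lopingian 259.51 − 251.902 = 7.608; Furongian 497 − 485.4 = 11.6; Cisuralian 298.9 − 273.01 = 25.89; Guadalupian 273.01 − 259.51 = 13.5.
Ranking these from shortest: Pliocene < Lopingian < Paleocene < Furongian < Guadalupian < Terreneuvian < Cisuralian.
Position 2 in that ranking is Lopingian, which lasted 7.608 Myr.

Lopingian, 7.608 million years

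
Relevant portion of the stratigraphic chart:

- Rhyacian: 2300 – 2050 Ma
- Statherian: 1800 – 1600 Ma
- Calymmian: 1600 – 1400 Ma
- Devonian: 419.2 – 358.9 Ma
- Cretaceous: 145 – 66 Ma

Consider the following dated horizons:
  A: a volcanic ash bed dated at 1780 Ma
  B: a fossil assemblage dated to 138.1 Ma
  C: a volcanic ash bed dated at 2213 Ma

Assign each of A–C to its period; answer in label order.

A: 1780 Ma lies in 1800–1600 Ma, so Statherian.
B: 138.1 Ma lies in 145–66 Ma, so Cretaceous.
C: 2213 Ma lies in 2300–2050 Ma, so Rhyacian.

A — Statherian; B — Cretaceous; C — Rhyacian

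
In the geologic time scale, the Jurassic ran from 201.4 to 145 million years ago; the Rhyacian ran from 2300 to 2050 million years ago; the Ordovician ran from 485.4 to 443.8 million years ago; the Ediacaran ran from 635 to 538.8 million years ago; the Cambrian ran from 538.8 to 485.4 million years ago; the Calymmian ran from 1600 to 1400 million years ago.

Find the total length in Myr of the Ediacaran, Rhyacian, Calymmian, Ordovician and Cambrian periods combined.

641.2 million years

Each duration: Ediacaran = 96.2; Rhyacian = 250; Calymmian = 200; Ordovician = 41.6; Cambrian = 53.4.
Sum: 96.2 + 250 + 200 + 41.6 + 53.4 = 641.2 Myr.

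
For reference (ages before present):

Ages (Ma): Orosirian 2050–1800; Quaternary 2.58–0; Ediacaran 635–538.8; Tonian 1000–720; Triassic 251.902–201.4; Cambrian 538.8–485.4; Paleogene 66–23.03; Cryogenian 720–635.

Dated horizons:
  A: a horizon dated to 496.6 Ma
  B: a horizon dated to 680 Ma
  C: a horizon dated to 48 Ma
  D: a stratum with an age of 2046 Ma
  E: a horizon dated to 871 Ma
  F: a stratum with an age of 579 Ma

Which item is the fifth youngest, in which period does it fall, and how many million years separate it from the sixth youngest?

E, in the Tonian; 1175 million years to D

Smaller Ma means younger, so youngest first: C 48 < A 496.6 < F 579 < B 680 < E 871 < D 2046.
Counting 5 along gives E (871 Ma); the excerpt puts that inside the Tonian, 1000–720 Ma.
Next in line is D (2046 Ma), and 2046 − 871 = 1175 Myr.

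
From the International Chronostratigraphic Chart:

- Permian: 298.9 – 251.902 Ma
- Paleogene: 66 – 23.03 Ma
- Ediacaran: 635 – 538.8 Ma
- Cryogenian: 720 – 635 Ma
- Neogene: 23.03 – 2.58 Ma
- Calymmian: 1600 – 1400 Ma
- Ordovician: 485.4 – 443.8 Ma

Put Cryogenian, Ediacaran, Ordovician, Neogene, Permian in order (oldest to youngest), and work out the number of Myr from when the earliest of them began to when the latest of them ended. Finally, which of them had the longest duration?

Start ages (Ma): Cryogenian 720, Ediacaran 635, Ordovician 485.4, Permian 298.9, Neogene 23.03.
Ordered oldest to youngest: Cryogenian, Ediacaran, Ordovician, Permian, Neogene.
Span = 720 − 2.58 = 717.42 Myr.
Durations: Permian 46.998, Ediacaran 96.2, Ordovician 41.6, Neogene 20.45, Cryogenian 85 → longest is Ediacaran (96.2 Myr).

Cryogenian, Ediacaran, Ordovician, Permian, Neogene; total span 717.42 Myr; longest is Ediacaran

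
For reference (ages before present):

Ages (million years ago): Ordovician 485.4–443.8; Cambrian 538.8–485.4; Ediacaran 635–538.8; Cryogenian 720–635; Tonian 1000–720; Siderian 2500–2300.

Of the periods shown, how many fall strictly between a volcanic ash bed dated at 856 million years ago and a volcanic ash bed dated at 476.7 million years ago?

856 Ma sits inside the Tonian (1000–720) and 476.7 Ma inside the Ordovician (485.4–443.8); neither of those is wholly between the two dates.
The listed periods lying completely between them are Cryogenian, Ediacaran, Cambrian — 3 in all.

3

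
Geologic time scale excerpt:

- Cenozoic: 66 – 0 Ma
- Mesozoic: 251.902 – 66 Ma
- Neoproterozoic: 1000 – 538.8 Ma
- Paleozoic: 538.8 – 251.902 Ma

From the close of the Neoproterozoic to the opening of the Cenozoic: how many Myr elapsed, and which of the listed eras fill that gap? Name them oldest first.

The Neoproterozoic closes at 538.8 Ma and the Cenozoic opens at 66 Ma, so the interval is 538.8 − 66 = 472.8 Myr.
An era fits inside if it starts at or after 538.8 Ma and ends at or before 66 Ma; oldest first that gives Paleozoic, Mesozoic.

472.8 million years; Paleozoic, Mesozoic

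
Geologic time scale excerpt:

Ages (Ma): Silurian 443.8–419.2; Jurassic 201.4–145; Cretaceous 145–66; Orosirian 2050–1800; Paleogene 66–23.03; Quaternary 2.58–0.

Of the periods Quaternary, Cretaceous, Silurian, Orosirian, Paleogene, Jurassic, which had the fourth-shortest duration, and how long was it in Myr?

Jurassic, 56.4 million years

Durations: Quaternary 2.58; Cretaceous 79; Silurian 24.6; Orosirian 250; Paleogene 42.97; Jurassic 56.4 Myr.
Sorted shortest-first: Quaternary (2.58), Silurian (24.6), Paleogene (42.97), Jurassic (56.4), Cretaceous (79), Orosirian (250).
The fourth shortest is Jurassic at 56.4 Myr.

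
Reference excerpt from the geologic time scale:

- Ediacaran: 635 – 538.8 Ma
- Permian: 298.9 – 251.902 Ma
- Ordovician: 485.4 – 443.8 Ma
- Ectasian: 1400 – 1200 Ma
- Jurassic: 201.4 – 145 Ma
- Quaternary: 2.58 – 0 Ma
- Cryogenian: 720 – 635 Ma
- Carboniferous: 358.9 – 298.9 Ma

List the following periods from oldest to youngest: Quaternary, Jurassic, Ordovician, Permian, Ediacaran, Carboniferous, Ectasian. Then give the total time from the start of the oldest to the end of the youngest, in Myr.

Ectasian, Ediacaran, Ordovician, Carboniferous, Permian, Jurassic, Quaternary; total span 1400 Myr

From the excerpt: Quaternary 2.58–0; Jurassic 201.4–145; Ordovician 485.4–443.8; Permian 298.9–251.902; Ediacaran 635–538.8; Carboniferous 358.9–298.9; Ectasian 1400–1200 (Ma).
Larger Ma is earlier, so the oldest is Ectasian and the youngest is Quaternary; oldest to youngest: Ectasian, Ediacaran, Ordovician, Carboniferous, Permian, Jurassic, Quaternary.
Oldest start 1400 minus youngest end 0 gives 1400 Myr overall.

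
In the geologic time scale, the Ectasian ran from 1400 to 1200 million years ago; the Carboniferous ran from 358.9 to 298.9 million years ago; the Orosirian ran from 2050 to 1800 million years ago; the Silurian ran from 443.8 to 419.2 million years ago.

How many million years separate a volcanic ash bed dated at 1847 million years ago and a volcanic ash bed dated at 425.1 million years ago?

1847 − 425.1 = 1421.9 million years.

1421.9 million years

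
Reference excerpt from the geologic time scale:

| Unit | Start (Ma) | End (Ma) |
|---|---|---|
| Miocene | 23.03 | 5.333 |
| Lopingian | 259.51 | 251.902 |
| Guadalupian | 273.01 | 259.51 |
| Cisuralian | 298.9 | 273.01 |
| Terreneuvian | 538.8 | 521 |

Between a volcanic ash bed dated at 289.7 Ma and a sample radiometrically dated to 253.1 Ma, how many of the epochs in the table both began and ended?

1

289.7 Ma sits inside the Cisuralian (298.9–273.01) and 253.1 Ma inside the Lopingian (259.51–251.902); neither of those is wholly between the two dates.
The listed epochs lying completely between them are Guadalupian — 1 in all.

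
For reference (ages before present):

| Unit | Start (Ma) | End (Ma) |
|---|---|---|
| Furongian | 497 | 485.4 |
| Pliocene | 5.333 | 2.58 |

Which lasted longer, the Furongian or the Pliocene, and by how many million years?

Furongian, by 8.847 million years

Furongian: 497 − 485.4 = 11.6 Myr.
Pliocene: 5.333 − 2.58 = 2.753 Myr.
Difference: 11.6 − 2.753 = 8.847 Myr, so the Furongian was longer.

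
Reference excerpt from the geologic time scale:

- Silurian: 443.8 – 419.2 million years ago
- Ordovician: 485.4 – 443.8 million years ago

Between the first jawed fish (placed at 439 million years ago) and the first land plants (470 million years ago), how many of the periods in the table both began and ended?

The older date is 470 Ma and the younger is 439 Ma.
No period both begins after 470 Ma and ends before 439 Ma, so the count is 0.

0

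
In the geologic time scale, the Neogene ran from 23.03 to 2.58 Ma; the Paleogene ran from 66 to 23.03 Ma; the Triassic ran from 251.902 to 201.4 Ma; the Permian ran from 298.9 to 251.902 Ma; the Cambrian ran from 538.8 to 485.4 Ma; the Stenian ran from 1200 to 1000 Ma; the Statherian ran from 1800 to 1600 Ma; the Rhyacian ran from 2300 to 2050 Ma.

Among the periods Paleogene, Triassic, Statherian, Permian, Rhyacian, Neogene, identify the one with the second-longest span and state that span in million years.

Statherian, 200 million years

Start − end for each: Paleogene 66 − 23.03 = 42.97; Triassic 251.902 − 201.4 = 50.502; Statherian 1800 − 1600 = 200; Permian 298.9 − 251.902 = 46.998; Rhyacian 2300 − 2050 = 250; Neogene 23.03 − 2.58 = 20.45.
Ranking these from longest: Rhyacian > Statherian > Triassic > Permian > Paleogene > Neogene.
Position 2 in that ranking is Statherian, which lasted 200 Myr.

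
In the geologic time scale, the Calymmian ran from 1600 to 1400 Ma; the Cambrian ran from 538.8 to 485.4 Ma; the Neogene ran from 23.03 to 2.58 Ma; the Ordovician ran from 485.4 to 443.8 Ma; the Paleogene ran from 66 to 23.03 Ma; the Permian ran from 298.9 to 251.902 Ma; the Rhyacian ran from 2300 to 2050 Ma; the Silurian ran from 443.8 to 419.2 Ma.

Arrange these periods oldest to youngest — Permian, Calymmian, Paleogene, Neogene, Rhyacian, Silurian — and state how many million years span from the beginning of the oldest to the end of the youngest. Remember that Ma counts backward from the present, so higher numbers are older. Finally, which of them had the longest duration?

Start ages (Ma): Rhyacian 2300, Calymmian 1600, Silurian 443.8, Permian 298.9, Paleogene 66, Neogene 23.03.
Ordered oldest to youngest: Rhyacian, Calymmian, Silurian, Permian, Paleogene, Neogene.
Span = 2300 − 2.58 = 2297.42 Myr.
Durations: Silurian 24.6, Calymmian 200, Rhyacian 250, Neogene 20.45, Paleogene 42.97, Permian 46.998 → longest is Rhyacian (250 Myr).

Rhyacian, Calymmian, Silurian, Permian, Paleogene, Neogene; total span 2297.42 Myr; longest is Rhyacian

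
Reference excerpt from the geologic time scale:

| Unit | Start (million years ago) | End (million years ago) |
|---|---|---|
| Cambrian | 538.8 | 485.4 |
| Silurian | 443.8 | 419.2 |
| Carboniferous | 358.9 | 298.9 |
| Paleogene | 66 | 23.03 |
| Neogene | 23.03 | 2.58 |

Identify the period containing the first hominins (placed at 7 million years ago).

7 Ma lies between 23.03 and 2.58 Ma, so it falls in the Neogene.

Neogene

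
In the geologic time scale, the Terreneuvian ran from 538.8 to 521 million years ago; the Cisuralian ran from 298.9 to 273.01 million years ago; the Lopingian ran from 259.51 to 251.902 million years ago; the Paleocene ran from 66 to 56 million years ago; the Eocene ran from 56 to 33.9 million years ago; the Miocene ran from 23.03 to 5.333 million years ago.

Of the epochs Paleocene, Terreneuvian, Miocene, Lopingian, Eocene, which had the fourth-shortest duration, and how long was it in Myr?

Start − end for each: Paleocene 66 − 56 = 10; Terreneuvian 538.8 − 521 = 17.8; Miocene 23.03 − 5.333 = 17.697; Lopingian 259.51 − 251.902 = 7.608; Eocene 56 − 33.9 = 22.1.
Ranking these from shortest: Lopingian < Paleocene < Miocene < Terreneuvian < Eocene.
Position 4 in that ranking is Terreneuvian, which lasted 17.8 Myr.

Terreneuvian, 17.8 million years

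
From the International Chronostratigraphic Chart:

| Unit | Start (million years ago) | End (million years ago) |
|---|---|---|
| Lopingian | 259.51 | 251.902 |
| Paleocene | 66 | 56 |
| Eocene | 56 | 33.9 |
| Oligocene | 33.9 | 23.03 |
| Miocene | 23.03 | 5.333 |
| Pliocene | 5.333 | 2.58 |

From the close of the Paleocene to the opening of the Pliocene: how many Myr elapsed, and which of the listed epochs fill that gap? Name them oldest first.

The Paleocene closes at 56 Ma and the Pliocene opens at 5.333 Ma, so the interval is 56 − 5.333 = 50.667 Myr.
An epoch fits inside if it starts at or after 56 Ma and ends at or before 5.333 Ma; oldest first that gives Eocene, Oligocene, Miocene.

50.667 million years; Eocene, Oligocene, Miocene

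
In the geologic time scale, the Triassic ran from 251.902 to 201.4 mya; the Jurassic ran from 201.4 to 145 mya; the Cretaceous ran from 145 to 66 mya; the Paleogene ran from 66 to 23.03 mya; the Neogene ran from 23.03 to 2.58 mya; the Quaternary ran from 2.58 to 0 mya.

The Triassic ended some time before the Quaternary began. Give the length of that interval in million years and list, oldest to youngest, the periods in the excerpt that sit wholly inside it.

The Triassic closes at 201.4 Ma and the Quaternary opens at 2.58 Ma, so the interval is 201.4 − 2.58 = 198.82 Myr.
A period fits inside if it starts at or after 201.4 Ma and ends at or before 2.58 Ma; oldest first that gives Jurassic, Cretaceous, Paleogene, Neogene.

198.82 million years; Jurassic, Cretaceous, Paleogene, Neogene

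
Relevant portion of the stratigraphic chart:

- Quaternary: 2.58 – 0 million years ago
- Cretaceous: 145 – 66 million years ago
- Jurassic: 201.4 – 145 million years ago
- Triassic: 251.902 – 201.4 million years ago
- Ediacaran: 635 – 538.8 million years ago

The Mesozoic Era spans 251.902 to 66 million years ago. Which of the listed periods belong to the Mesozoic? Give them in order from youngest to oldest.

Cretaceous, Jurassic, Triassic

Periods with both bounds inside 251.902–66 Ma: Cretaceous (145–66), Jurassic (201.4–145), Triassic (251.902–201.4).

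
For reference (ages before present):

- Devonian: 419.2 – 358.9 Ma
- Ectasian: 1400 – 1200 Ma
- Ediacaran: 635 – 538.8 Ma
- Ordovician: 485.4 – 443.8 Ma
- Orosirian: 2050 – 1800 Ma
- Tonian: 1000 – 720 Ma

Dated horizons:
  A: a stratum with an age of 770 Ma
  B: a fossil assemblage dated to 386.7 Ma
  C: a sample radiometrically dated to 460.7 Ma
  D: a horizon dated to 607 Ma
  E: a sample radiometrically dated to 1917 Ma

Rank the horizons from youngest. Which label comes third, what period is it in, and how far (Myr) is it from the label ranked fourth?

Smaller Ma means younger, so youngest first: B 386.7 < C 460.7 < D 607 < A 770 < E 1917.
Counting 3 along gives D (607 Ma); the excerpt puts that inside the Ediacaran, 635–538.8 Ma.
Next in line is A (770 Ma), and 770 − 607 = 163 Myr.

D, in the Ediacaran; 163 million years to A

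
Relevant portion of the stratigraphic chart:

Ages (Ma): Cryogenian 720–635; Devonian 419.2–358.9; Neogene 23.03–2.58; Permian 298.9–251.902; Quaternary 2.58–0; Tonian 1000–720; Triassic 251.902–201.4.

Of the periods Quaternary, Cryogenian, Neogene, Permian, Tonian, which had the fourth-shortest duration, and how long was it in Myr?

Cryogenian, 85 million years

Durations: Quaternary 2.58; Cryogenian 85; Neogene 20.45; Permian 46.998; Tonian 280 Myr.
Sorted shortest-first: Quaternary (2.58), Neogene (20.45), Permian (46.998), Cryogenian (85), Tonian (280).
The fourth shortest is Cryogenian at 85 Myr.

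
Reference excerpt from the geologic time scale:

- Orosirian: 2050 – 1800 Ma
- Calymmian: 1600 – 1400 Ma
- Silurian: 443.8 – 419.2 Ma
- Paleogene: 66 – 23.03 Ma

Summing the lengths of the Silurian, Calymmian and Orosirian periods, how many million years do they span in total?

Each duration: Silurian = 24.6; Calymmian = 200; Orosirian = 250.
Sum: 24.6 + 200 + 250 = 474.6 Myr.

474.6 million years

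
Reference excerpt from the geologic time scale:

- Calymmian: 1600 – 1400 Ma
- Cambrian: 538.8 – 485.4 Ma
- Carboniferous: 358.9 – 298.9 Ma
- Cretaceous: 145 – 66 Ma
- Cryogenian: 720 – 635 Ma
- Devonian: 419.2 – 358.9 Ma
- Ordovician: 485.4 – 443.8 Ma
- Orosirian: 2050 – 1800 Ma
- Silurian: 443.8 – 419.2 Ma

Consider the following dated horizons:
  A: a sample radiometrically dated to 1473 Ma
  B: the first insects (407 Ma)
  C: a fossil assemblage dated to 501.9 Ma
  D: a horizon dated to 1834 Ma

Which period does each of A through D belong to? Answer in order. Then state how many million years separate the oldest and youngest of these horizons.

A — Calymmian; B — Devonian; C — Cambrian; D — Orosirian; span 1427 million years

Match each age against the start–end ranges in the excerpt: A = 1473 Ma → Calymmian (1600–1400); B = 407 Ma → Devonian (419.2–358.9); C = 501.9 Ma → Cambrian (538.8–485.4); D = 1834 Ma → Orosirian (2050–1800).
The largest age is 1834 Ma and the smallest is 407 Ma; their difference is 1427 Myr.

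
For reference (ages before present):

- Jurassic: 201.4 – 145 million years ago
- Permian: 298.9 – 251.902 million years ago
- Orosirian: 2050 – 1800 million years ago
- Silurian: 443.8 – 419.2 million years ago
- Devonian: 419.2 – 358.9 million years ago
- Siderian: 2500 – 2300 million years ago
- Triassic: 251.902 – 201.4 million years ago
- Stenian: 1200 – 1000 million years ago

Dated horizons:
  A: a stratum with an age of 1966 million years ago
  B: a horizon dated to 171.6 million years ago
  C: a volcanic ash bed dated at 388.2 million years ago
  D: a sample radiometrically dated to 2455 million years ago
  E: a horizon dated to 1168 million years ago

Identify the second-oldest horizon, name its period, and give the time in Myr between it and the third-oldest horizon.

A, in the Orosirian; 798 million years to E

Larger Ma means older, so oldest first: D 2455 > A 1966 > E 1168 > C 388.2 > B 171.6.
Counting 2 along gives A (1966 Ma); the excerpt puts that inside the Orosirian, 2050–1800 Ma.
Next in line is E (1168 Ma), and 1966 − 1168 = 798 Myr.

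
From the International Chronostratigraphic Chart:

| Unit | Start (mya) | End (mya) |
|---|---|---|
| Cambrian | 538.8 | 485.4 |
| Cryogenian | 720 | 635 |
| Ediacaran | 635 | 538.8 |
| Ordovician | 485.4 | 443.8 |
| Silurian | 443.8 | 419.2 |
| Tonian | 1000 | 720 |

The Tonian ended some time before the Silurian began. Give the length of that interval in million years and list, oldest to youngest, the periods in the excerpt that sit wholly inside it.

End of Tonian = 720 Ma; start of Silurian = 443.8 Ma.
Gap = 720 − 443.8 = 276.2 Myr.
Periods wholly inside 720–443.8 Ma: Cryogenian (720–635), Ediacaran (635–538.8), Cambrian (538.8–485.4), Ordovician (485.4–443.8).

276.2 million years; Cryogenian, Ediacaran, Cambrian, Ordovician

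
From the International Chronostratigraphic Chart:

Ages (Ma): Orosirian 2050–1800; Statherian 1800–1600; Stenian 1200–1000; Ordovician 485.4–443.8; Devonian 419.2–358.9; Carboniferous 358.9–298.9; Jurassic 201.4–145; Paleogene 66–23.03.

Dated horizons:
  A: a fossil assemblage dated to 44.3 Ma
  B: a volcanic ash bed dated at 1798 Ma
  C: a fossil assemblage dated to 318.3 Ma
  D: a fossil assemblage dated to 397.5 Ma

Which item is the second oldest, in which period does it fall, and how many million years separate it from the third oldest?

D, in the Devonian; 79.2 million years to C

Sorted oldest-first by Ma: B (1798), D (397.5), C (318.3), A (44.3).
The second oldest is D at 397.5 Ma, which lies in 419.2–358.9 Ma: the Devonian.
The third oldest is C at 318.3 Ma; separation = |397.5 − 318.3| = 79.2 Myr.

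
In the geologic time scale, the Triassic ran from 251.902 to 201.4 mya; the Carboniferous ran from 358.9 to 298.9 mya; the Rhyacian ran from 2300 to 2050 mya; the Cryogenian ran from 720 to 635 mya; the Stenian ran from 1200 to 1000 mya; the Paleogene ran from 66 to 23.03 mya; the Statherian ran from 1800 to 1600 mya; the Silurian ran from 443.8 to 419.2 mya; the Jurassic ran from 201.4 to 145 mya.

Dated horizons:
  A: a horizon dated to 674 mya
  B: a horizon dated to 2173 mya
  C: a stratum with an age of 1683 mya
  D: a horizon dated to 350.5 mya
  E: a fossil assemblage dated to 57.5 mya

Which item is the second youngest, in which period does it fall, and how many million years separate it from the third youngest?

D, in the Carboniferous; 323.5 million years to A

Sorted youngest-first by Ma: E (57.5), D (350.5), A (674), C (1683), B (2173).
The second youngest is D at 350.5 Ma, which lies in 358.9–298.9 Ma: the Carboniferous.
The third youngest is A at 674 Ma; separation = |350.5 − 674| = 323.5 Myr.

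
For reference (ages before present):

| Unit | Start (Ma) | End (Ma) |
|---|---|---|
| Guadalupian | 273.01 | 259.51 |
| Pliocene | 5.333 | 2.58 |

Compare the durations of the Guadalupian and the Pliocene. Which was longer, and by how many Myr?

Guadalupian: 273.01 − 259.51 = 13.5 Myr.
Pliocene: 5.333 − 2.58 = 2.753 Myr.
Difference: 13.5 − 2.753 = 10.747 Myr, so the Guadalupian was longer.

Guadalupian, by 10.747 million years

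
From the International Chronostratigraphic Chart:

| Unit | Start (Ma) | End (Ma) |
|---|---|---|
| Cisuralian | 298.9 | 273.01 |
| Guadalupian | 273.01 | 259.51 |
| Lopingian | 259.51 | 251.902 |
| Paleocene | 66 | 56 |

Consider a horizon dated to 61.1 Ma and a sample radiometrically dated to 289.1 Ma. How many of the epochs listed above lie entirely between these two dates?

The older date is 289.1 Ma and the younger is 61.1 Ma.
Epochs with start < 289.1 and end > 61.1 Ma: Guadalupian (273.01–259.51), Lopingian (259.51–251.902).
That is 2 complete epochs.

2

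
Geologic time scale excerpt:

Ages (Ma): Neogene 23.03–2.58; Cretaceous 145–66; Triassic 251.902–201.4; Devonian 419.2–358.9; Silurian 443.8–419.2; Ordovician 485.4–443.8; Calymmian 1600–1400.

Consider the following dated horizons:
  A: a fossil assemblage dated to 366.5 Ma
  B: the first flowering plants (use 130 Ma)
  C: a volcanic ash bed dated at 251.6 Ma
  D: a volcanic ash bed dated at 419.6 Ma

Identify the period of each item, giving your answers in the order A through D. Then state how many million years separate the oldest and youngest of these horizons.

A — Devonian; B — Cretaceous; C — Triassic; D — Silurian; span 289.6 million years

A: 366.5 Ma lies in 419.2–358.9 Ma, so Devonian.
B: 130 Ma lies in 145–66 Ma, so Cretaceous.
C: 251.6 Ma lies in 251.902–201.4 Ma, so Triassic.
D: 419.6 Ma lies in 443.8–419.2 Ma, so Silurian.
Oldest = 419.6 Ma, youngest = 130 Ma → span 289.6 Myr.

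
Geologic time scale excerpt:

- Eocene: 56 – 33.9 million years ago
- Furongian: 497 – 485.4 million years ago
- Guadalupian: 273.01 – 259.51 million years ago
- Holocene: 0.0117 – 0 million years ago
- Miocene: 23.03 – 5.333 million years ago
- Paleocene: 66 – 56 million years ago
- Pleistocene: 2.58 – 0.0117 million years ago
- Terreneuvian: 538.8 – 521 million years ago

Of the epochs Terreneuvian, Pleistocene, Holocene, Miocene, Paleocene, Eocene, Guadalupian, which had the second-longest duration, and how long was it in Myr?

Durations: Terreneuvian 17.8; Pleistocene 2.5683; Holocene 0.0117; Miocene 17.697; Paleocene 10; Eocene 22.1; Guadalupian 13.5 Myr.
Sorted longest-first: Eocene (22.1), Terreneuvian (17.8), Miocene (17.697), Guadalupian (13.5), Paleocene (10), Pleistocene (2.5683), Holocene (0.0117).
The second longest is Terreneuvian at 17.8 Myr.

Terreneuvian, 17.8 million years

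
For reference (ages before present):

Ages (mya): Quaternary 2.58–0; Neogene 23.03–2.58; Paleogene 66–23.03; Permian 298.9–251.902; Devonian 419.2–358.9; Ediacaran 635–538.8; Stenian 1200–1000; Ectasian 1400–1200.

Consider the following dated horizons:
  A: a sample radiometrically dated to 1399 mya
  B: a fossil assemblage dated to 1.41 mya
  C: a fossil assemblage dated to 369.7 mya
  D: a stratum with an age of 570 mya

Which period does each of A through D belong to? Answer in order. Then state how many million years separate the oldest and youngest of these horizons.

A — Ectasian; B — Quaternary; C — Devonian; D — Ediacaran; span 1397.59 million years

Match each age against the start–end ranges in the excerpt: A = 1399 Ma → Ectasian (1400–1200); B = 1.41 Ma → Quaternary (2.58–0); C = 369.7 Ma → Devonian (419.2–358.9); D = 570 Ma → Ediacaran (635–538.8).
The largest age is 1399 Ma and the smallest is 1.41 Ma; their difference is 1397.59 Myr.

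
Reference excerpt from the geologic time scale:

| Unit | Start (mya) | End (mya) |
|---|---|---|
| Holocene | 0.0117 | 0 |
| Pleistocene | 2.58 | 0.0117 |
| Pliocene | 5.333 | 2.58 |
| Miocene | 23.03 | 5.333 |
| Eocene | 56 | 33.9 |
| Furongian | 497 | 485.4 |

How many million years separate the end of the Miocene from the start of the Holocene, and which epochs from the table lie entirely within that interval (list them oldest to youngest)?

5.3213 million years; Pliocene, Pleistocene

End of Miocene = 5.333 Ma; start of Holocene = 0.0117 Ma.
Gap = 5.333 − 0.0117 = 5.3213 Myr.
Epochs wholly inside 5.333–0.0117 Ma: Pliocene (5.333–2.58), Pleistocene (2.58–0.0117).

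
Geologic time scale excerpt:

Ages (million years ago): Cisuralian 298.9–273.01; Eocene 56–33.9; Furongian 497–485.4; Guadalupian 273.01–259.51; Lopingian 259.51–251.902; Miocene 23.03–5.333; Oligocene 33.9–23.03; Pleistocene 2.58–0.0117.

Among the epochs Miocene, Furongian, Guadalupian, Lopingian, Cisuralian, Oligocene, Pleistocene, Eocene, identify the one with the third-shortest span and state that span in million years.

Oligocene, 10.87 million years

Durations: Miocene 17.697; Furongian 11.6; Guadalupian 13.5; Lopingian 7.608; Cisuralian 25.89; Oligocene 10.87; Pleistocene 2.5683; Eocene 22.1 Myr.
Sorted shortest-first: Pleistocene (2.5683), Lopingian (7.608), Oligocene (10.87), Furongian (11.6), Guadalupian (13.5), Miocene (17.697), Eocene (22.1), Cisuralian (25.89).
The third shortest is Oligocene at 10.87 Myr.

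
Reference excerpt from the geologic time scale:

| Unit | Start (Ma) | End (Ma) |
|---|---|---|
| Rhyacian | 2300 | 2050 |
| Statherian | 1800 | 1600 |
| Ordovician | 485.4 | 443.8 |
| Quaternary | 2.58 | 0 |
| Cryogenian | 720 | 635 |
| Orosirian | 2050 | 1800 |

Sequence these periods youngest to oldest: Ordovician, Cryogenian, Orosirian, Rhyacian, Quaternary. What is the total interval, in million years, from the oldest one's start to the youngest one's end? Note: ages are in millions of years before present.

Quaternary → Ordovician → Cryogenian → Orosirian → Rhyacian; total span 2300 Myr

Start ages (Ma): Rhyacian 2300, Orosirian 2050, Cryogenian 720, Ordovician 485.4, Quaternary 2.58.
Ordered youngest to oldest: Quaternary, Ordovician, Cryogenian, Orosirian, Rhyacian.
Span = 2300 − 0 = 2300 Myr.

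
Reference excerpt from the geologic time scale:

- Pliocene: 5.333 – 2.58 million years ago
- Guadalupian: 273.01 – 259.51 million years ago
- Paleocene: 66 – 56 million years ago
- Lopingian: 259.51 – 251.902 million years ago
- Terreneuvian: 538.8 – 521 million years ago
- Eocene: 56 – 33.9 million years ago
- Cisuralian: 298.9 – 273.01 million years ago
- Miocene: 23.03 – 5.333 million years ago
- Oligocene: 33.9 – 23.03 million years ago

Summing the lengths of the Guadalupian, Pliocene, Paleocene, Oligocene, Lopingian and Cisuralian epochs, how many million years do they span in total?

70.621 million years

Each duration: Guadalupian = 13.5; Pliocene = 2.753; Paleocene = 10; Oligocene = 10.87; Lopingian = 7.608; Cisuralian = 25.89.
Sum: 13.5 + 2.753 + 10 + 10.87 + 7.608 + 25.89 = 70.621 Myr.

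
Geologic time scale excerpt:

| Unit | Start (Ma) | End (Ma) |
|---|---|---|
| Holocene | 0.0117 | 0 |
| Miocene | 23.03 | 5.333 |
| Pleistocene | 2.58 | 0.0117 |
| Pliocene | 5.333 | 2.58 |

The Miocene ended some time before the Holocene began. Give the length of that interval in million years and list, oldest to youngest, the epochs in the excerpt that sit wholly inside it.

The Miocene closes at 5.333 Ma and the Holocene opens at 0.0117 Ma, so the interval is 5.333 − 0.0117 = 5.3213 Myr.
An epoch fits inside if it starts at or after 5.333 Ma and ends at or before 0.0117 Ma; oldest first that gives Pliocene, Pleistocene.

5.3213 million years; Pliocene, Pleistocene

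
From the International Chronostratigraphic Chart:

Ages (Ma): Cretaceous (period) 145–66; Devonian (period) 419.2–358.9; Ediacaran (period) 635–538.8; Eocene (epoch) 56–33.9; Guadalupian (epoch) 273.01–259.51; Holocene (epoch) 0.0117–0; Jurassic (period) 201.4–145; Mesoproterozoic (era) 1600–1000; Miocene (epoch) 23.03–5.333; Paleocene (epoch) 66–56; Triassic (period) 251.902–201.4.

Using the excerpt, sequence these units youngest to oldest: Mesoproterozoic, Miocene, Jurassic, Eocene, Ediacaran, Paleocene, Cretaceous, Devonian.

Read off each span (Ma): Mesoproterozoic 1600–1000; Miocene 23.03–5.333; Jurassic 201.4–145; Eocene 56–33.9; Ediacaran 635–538.8; Paleocene 66–56; Cretaceous 145–66; Devonian 419.2–358.9.
Larger Ma is older, so oldest→youngest is Mesoproterozoic, Ediacaran, Devonian, Jurassic, Cretaceous, Paleocene, Eocene, Miocene; reverse it for youngest→oldest.

Miocene → Eocene → Paleocene → Cretaceous → Jurassic → Devonian → Ediacaran → Mesoproterozoic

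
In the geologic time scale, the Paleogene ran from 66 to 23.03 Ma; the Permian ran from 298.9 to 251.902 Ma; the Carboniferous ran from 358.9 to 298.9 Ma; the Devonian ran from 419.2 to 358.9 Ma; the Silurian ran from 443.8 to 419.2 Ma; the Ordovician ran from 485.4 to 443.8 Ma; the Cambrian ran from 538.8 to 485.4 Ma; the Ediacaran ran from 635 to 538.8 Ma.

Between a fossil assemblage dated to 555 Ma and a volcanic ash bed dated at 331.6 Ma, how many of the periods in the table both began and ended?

4

The older date is 555 Ma and the younger is 331.6 Ma.
Periods with start < 555 and end > 331.6 Ma: Cambrian (538.8–485.4), Ordovician (485.4–443.8), Silurian (443.8–419.2), Devonian (419.2–358.9).
That is 4 complete periods.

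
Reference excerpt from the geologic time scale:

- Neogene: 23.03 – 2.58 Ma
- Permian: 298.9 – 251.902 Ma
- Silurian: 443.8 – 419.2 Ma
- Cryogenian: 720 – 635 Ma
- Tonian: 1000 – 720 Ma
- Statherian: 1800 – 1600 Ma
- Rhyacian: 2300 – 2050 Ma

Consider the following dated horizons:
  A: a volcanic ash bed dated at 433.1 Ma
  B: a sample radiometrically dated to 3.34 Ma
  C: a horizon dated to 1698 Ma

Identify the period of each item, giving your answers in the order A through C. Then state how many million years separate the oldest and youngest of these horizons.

Match each age against the start–end ranges in the excerpt: A = 433.1 Ma → Silurian (443.8–419.2); B = 3.34 Ma → Neogene (23.03–2.58); C = 1698 Ma → Statherian (1800–1600).
The largest age is 1698 Ma and the smallest is 3.34 Ma; their difference is 1694.66 Myr.

A — Silurian; B — Neogene; C — Statherian; span 1694.66 million years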